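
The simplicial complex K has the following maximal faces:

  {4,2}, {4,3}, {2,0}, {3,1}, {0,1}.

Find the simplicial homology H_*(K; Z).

H_0 = Z,  H_1 = Z.

Fix the vertex order 0 < 1 < 2 < 3 < 4 and write every simplex with vertices in increasing order. Then dim K = 1 and the simplices of K are:

  0-simplices (5): [0], [1], [2], [3], [4]
  1-simplices (5): [0,1], [0,2], [1,3], [2,4], [3,4]

so the chain groups are C_0 ≅ Z^5, C_1 ≅ Z^5.

∂_1: C_1 → C_0 is given by ∂[p,q] = [q] − [p].
This gives a 5×5 integer matrix of rank 4; reducing to Smith normal form yields diagonal entries (1,1,1,1).

Computing H_k = (kernel of ∂_k) / (image of ∂_{k+1}):

  H_0: rank C_0 − rank ∂_1 = 5 − 4 = 1, and the invariant factors of ∂_1 are all 1, so H_0 = Z.
  H_1: rank ker ∂_1 − rank ∂_2 = (5 − 4) − 0 = 1, and there is no ∂_2, so H_1 = Z.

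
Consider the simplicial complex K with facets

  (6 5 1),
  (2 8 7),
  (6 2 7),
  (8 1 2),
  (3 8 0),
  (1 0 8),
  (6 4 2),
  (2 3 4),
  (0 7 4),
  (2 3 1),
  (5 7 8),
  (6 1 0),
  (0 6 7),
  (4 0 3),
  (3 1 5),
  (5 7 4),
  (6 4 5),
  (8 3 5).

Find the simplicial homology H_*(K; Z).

We work with the vertex ordering 0 < 1 < 2 < 3 < 4 < 5 < 6 < 7 < 8. The simplices of K, each written with vertices in increasing order, are:

  0-simplices (9): [0], [1], [2], [3], [4], [5], [6], [7], [8]
  1-simplices (27): (27 of them)
  2-simplices (18): [0,1,6], [0,1,8], [0,3,4], [0,3,8], [0,4,7], [0,6,7], [1,2,3], [1,2,8], [1,3,5], [1,5,6], [2,3,4], [2,4,6], [2,6,7], [2,7,8], [3,5,8], [4,5,6], [4,5,7], [5,7,8]

giving chain groups C_0 ≅ Z^9, C_1 ≅ Z^27, C_2 ≅ Z^18.

∂_1: C_1 → C_0 is given by ∂[p,q] = [q] − [p]. For instance
  ∂[2,3] = [3] − [2].
As a 9×27 matrix over Z this has rank 8, with invariant factors (1,1,1,1,1,1,1,1).

The boundary map ∂_2: C_2 → C_1 maps a triangle to the signed sum of its edges. For instance
  ∂[3,5,8] = [5,8] − [3,8] + [3,5],
  ∂[4,5,7] = [5,7] − [4,7] + [4,5].
As a 27×18 matrix over Z this has rank 18, with invariant factors (1,1,1,1,1,1,1,1,1,1,1,1,1,1,1,1,1,2).

Computing H_k = (kernel of ∂_k) / (image of ∂_{k+1}):

  H_0: rank C_0 − rank ∂_1 = 9 − 8 = 1, and the invariant factors of ∂_1 are all 1, so H_0 ≅ Z.
  H_1: rank ker ∂_1 − rank ∂_2 = (27 − 8) − 18 = 1, and ∂_2 has invariant factor 2 > 1, so H_1 ≅ Z ⊕ Z/2Z.
  H_2: rank ker ∂_2 − rank ∂_3 = (18 − 18) − 0 = 0, and there is no ∂_3, so H_2 ≅ 0.

H_0 = Z,  H_1 = Z ⊕ Z/2Z,  H_2 = 0.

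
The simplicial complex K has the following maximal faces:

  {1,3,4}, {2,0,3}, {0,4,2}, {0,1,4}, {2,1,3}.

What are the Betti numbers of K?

b_0 = 1, b_1 = 1, b_2 = 0.

Take the total order 0 < 1 < 2 < 3 < 4 on the vertex set. Then K (dimension 2) consists of the simplices:

  0-simplices (5): [0], [1], [2], [3], [4]
  1-simplices (10): [0,1], [0,2], [0,3], [0,4], [1,2], [1,3], [1,4], [2,3], [2,4], [3,4]
  2-simplices (5): [0,1,4], [0,2,3], [0,2,4], [1,2,3], [1,3,4]

so the chain groups are C_0 ≅ Z^5, C_1 ≅ Z^10, C_2 ≅ Z^5.

∂_1: C_1 → C_0 maps an edge to its endpoints' difference, ∂[p,q] = q − p. For instance
  ∂[0,3] = [3] − [0].
As a 5×10 matrix over Z this has rank 4, with invariant factors (1,1,1,1).

The boundary map ∂_2: C_2 → C_1 acts by ∂[p,q,r] = [q,r] − [p,r] + [p,q]. For instance
  ∂[1,2,3] = [2,3] − [1,3] + [1,2],
  ∂[0,2,3] = [2,3] − [0,3] + [0,2].
The 10×5 boundary matrix has rank 5 and Smith normal form diag(1,1,1,1,1).

Reading off H_k = ker ∂_k / im ∂_{k+1}:

  H_0: rank C_0 − rank ∂_1 = 5 − 4 = 1, and the invariant factors of ∂_1 are all 1, so H_0 = Z.
  H_1: rank ker ∂_1 − rank ∂_2 = (10 − 4) − 5 = 1, and the invariant factors of ∂_2 are all 1, so H_1 = Z.
  H_2: rank ker ∂_2 − rank ∂_3 = (5 − 5) − 0 = 0, and there is no ∂_3, so H_2 = 0.

As a check, the Euler characteristic is 5 − 10 + 5 = 0, which agrees with 1 − 1 + 0 = 0.
(K is a triangulation of the Möbius band.)

Hence the Betti numbers are b_0 = 1, b_1 = 1, b_2 = 0.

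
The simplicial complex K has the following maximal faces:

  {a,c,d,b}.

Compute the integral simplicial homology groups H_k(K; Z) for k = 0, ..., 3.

Order the vertices as a < b < c < d. Listing each simplex with vertices in this order, K has dimension 3 with simplices:

  0-simplices (4): a, b, c, d
  1-simplices (6): ab, ac, ad, bc, bd, cd
  2-simplices (4): abc, abd, acd, bcd
  3-simplices (1): abcd

Hence C_0 ≅ Z^4, C_1 ≅ Z^6, C_2 ≅ Z^4, C_3 ≅ Z^1.

∂_1: C_1 → C_0 is given by ∂[p,q] = [q] − [p]. For instance
  ∂cd = d − c.
As a 4×6 matrix over Z this has rank 3, with invariant factors (1,1,1).

∂_2: C_2 → C_1 sends each 2-simplex [p,q,r] to [q,r] − [p,r] + [p,q]. For instance
  ∂acd = cd − ad + ac,
  ∂abd = bd − ad + ab.
The 6×4 boundary matrix has rank 3 and Smith normal form diag(1,1,1).

∂_3: C_3 → C_2 sends each 3-simplex σ to the alternating sum Σ_i (−1)^i (σ with its i-th vertex removed). For instance
  ∂abcd = bcd − acd + abd − abc.
As a 4×1 matrix over Z this has rank 1, with invariant factors (1).

Computing H_k = (kernel of ∂_k) / (image of ∂_{k+1}):

  H_0: rank C_0 − rank ∂_1 = 4 − 3 = 1, and the invariant factors of ∂_1 are all 1, so H_0 ≅ Z.
  H_1: rank ker ∂_1 − rank ∂_2 = (6 − 3) − 3 = 0, and the invariant factors of ∂_2 are all 1, so H_1 ≅ 0.
  H_2: rank ker ∂_2 − rank ∂_3 = (4 − 3) − 1 = 0, and the invariant factors of ∂_3 are all 1, so H_2 ≅ 0.
  H_3: rank ker ∂_3 − rank ∂_4 = (1 − 1) − 0 = 0, and there is no ∂_4, so H_3 ≅ 0.

As a check, the Euler characteristic is 4 − 6 + 4 − 1 = 1, which agrees with 1 − 0 + 0 − 0 = 1.

H_0 ≅ Z,  H_1 = 0,  H_2 = 0,  H_3 = 0.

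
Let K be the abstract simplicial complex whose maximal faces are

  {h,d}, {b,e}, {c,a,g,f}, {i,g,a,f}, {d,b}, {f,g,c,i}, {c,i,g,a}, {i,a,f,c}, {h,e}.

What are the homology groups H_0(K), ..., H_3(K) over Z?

Fix the vertex order a < b < c < d < e < f < g < h < i and write every simplex with vertices in increasing order. Then dim K = 3 and the simplices of K are:

  0-simplices (9): a, b, c, d, e, f, g, h, i
  1-simplices (14): ac, af, ag, ai, bd, be, cf, cg, ci, dh, eh, fg, fi, gi
  2-simplices (10): acf, acg, aci, afg, afi, agi, cfg, cfi, cgi, fgi
  3-simplices (5): acfg, acfi, acgi, afgi, cfgi

Hence C_0 ≅ Z^9, C_1 ≅ Z^14, C_2 ≅ Z^10, C_3 ≅ Z^5.

Boundary ∂_1: C_1 → C_0 maps an edge to its endpoints' difference, ∂[p,q] = q − p.
The resulting 9×14 matrix has rank 7, and its Smith normal form has invariant factors (1,1,1,1,1,1,1).

Boundary ∂_2: C_2 → C_1 acts by ∂[p,q,r] = [q,r] − [p,r] + [p,q]. For instance
  ∂afg = fg − ag + af,
  ∂acf = cf − af + ac.
The resulting 14×10 matrix has rank 6, and its Smith normal form has invariant factors (1,1,1,1,1,1).

∂_3: C_3 → C_2 sends each 3-simplex σ to the alternating sum Σ_i (−1)^i (σ with its i-th vertex removed). For instance
  ∂afgi = fgi − agi + afi − afg,
  ∂acgi = cgi − agi + aci − acg.
As a 10×5 matrix over Z this has rank 4, with invariant factors (1,1,1,1).

Reading off H_k = ker ∂_k / im ∂_{k+1}:

  H_0: rank C_0 − rank ∂_1 = 9 − 7 = 2, and the invariant factors of ∂_1 are all 1, so H_0 = Z^2.
  H_1: rank ker ∂_1 − rank ∂_2 = (14 − 7) − 6 = 1, and the invariant factors of ∂_2 are all 1, so H_1 = Z.
  H_2: rank ker ∂_2 − rank ∂_3 = (10 − 6) − 4 = 0, and the invariant factors of ∂_3 are all 1, so H_2 = 0.
  H_3: rank ker ∂_3 − rank ∂_4 = (5 − 4) − 0 = 1, and there is no ∂_4, so H_3 = Z.

As a check, the Euler characteristic is 9 − 14 + 10 − 5 = 0, which agrees with 2 − 1 + 0 − 1 = 0.
(K is a triangulation of the disjoint union of the 3-sphere S^3 and the circle S^1.)

H_0 = Z^2,  H_1 = Z,  H_2 = 0,  H_3 = Z.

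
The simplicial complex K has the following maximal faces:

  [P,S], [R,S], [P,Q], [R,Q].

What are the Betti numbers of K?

We work with the vertex ordering P < Q < R < S. The simplices of K, each written with vertices in increasing order, are:

  0-simplices (4): P, Q, R, S
  1-simplices (4): PQ, PS, QR, RS

so the chain groups are C_0 ≅ Z^4, C_1 ≅ Z^4.

∂_1: C_1 → C_0 is given by ∂[p,q] = [q] − [p]. For instance
  ∂PQ = Q − P.
The resulting 4×4 matrix has rank 3, and its Smith normal form has invariant factors (1,1,1).

Computing H_k = (kernel of ∂_k) / (image of ∂_{k+1}):

  H_0: rank C_0 − rank ∂_1 = 4 − 3 = 1, and the invariant factors of ∂_1 are all 1, so H_0 = Z.
  H_1: rank ker ∂_1 − rank ∂_2 = (4 − 3) − 0 = 1, and there is no ∂_2, so H_1 = Z.

(K is a triangulation of the circle S^1.)

Hence the Betti numbers are b_0 = 1, b_1 = 1.

b_0 = 1, b_1 = 1.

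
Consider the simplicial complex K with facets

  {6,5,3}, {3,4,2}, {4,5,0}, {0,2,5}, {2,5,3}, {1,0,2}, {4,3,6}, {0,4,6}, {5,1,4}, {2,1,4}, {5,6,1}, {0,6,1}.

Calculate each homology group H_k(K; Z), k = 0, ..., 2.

K has 7 vertices, 18 edges, 12 triangles.
rank ∂_0 = 0, rank ∂_1 = 6 ⇒ b_0 = 7 − 0 − 6 = 1; all invariant factors of ∂_1 are 1 so no torsion. So H_0 = Z.
rank ∂_1 = 6, rank ∂_2 = 12 ⇒ b_1 = 18 − 6 − 12 = 0; ∂_2 has invariant factor(s) [2] giving torsion. So H_1 = Z_2.
rank ∂_2 = 12, rank ∂_3 = 0 ⇒ b_2 = 12 − 12 − 0 = 0. So H_2 = 0.

H_0 = Z,  H_1 = Z_2,  H_2 = 0.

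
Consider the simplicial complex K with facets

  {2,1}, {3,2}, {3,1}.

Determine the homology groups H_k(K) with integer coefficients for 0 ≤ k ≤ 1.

Fix the vertex order 1 < 2 < 3 and write every simplex with vertices in increasing order. Then dim K = 1 and the simplices of K are:

  0-simplices (3): [1], [2], [3]
  1-simplices (3): [1,2], [1,3], [2,3]

giving chain groups C_0 ≅ Z^3, C_1 ≅ Z^3.

The boundary map ∂_1: C_1 → C_0 is given by ∂[p,q] = [q] − [p].
The 3×3 boundary matrix has rank 2 and Smith normal form diag(1,1).

From H_k ≅ ker(∂_k) / im(∂_{k+1}) we obtain:

  H_0: rank C_0 − rank ∂_1 = 3 − 2 = 1, and the invariant factors of ∂_1 are all 1, so H_0 ≅ Z.
  H_1: rank ker ∂_1 − rank ∂_2 = (3 − 2) − 0 = 1, and there is no ∂_2, so H_1 ≅ Z.

H_0 = Z,  H_1 = Z.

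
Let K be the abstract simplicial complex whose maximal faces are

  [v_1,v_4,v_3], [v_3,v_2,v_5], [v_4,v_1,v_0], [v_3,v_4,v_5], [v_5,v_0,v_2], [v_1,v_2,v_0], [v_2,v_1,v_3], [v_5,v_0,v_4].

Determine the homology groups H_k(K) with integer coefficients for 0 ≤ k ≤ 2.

H_0 ≅ Z,  H_1 = 0,  H_2 ≅ Z.

Take the total order v_0 < v_1 < v_2 < v_3 < v_4 < v_5 on the vertex set. Then K (dimension 2) consists of the simplices:

  0-simplices (6): [v_0], [v_1], [v_2], [v_3], [v_4], [v_5]
  1-simplices (12): [v_0,v_1], [v_0,v_2], [v_0,v_4], [v_0,v_5], [v_1,v_2], [v_1,v_3], [v_1,v_4], [v_2,v_3], [v_2,v_5], [v_3,v_4], [v_3,v_5], [v_4,v_5]
  2-simplices (8): [v_0,v_1,v_2], [v_0,v_1,v_4], [v_0,v_2,v_5], [v_0,v_4,v_5], [v_1,v_2,v_3], [v_1,v_3,v_4], [v_2,v_3,v_5], [v_3,v_4,v_5]

giving chain groups C_0 ≅ Z^6, C_1 ≅ Z^12, C_2 ≅ Z^8.

∂_1: C_1 → C_0 is given by ∂[p,q] = [q] − [p]. For instance
  ∂[v_4,v_5] = [v_5] − [v_4].
The resulting 6×12 matrix has rank 5, and its Smith normal form has invariant factors (1,1,1,1,1).

Boundary ∂_2: C_2 → C_1 maps a triangle to the signed sum of its edges. For instance
  ∂[v_0,v_2,v_5] = [v_2,v_5] − [v_0,v_5] + [v_0,v_2],
  ∂[v_0,v_1,v_4] = [v_1,v_4] − [v_0,v_4] + [v_0,v_1].
The resulting 12×8 matrix has rank 7, and its Smith normal form has invariant factors (1,1,1,1,1,1,1).

Reading off H_k = ker ∂_k / im ∂_{k+1}:

  H_0: rank C_0 − rank ∂_1 = 6 − 5 = 1, and the invariant factors of ∂_1 are all 1, so H_0 = Z.
  H_1: rank ker ∂_1 − rank ∂_2 = (12 − 5) − 7 = 0, and the invariant factors of ∂_2 are all 1, so H_1 = 0.
  H_2: rank ker ∂_2 − rank ∂_3 = (8 − 7) − 0 = 1, and there is no ∂_3, so H_2 = Z.

(K is a triangulation of the 2-sphere S^2.)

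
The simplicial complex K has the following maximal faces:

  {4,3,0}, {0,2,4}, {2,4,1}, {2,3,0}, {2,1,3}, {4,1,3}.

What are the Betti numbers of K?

We work with the vertex ordering 0 < 1 < 2 < 3 < 4. The simplices of K, each written with vertices in increasing order, are:

  0-simplices (5): [0], [1], [2], [3], [4]
  1-simplices (9): [0,2], [0,3], [0,4], [1,2], [1,3], [1,4], [2,3], [2,4], [3,4]
  2-simplices (6): [0,2,3], [0,2,4], [0,3,4], [1,2,3], [1,2,4], [1,3,4]

so the chain groups are C_0 ≅ Z^5, C_1 ≅ Z^9, C_2 ≅ Z^6.

Boundary ∂_1: C_1 → C_0 maps an edge to its endpoints' difference, ∂[p,q] = q − p. For instance
  ∂[0,3] = [3] − [0].
The 5×9 boundary matrix has rank 4 and Smith normal form diag(1,1,1,1).

Boundary ∂_2: C_2 → C_1 maps a triangle to the signed sum of its edges. For instance
  ∂[0,2,3] = [2,3] − [0,3] + [0,2],
  ∂[1,3,4] = [3,4] − [1,4] + [1,3].
This gives a 9×6 integer matrix of rank 5; reducing to Smith normal form yields diagonal entries (1,1,1,1,1).

Reading off H_k = ker ∂_k / im ∂_{k+1}:

  H_0: rank C_0 − rank ∂_1 = 5 − 4 = 1, and the invariant factors of ∂_1 are all 1, so H_0 = Z.
  H_1: rank ker ∂_1 − rank ∂_2 = (9 − 4) − 5 = 0, and the invariant factors of ∂_2 are all 1, so H_1 = 0.
  H_2: rank ker ∂_2 − rank ∂_3 = (6 − 5) − 0 = 1, and there is no ∂_3, so H_2 = Z.

Hence the Betti numbers are b_0 = 1, b_1 = 0, b_2 = 1.

b_0 = 1, b_1 = 0, b_2 = 1.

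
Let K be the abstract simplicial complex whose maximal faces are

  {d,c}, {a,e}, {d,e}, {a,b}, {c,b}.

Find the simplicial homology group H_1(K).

H_1 ≅ Z.

Order the vertices as a < b < c < d < e. Listing each simplex with vertices in this order, K has dimension 1 with simplices:

  0-simplices (5): a, b, c, d, e
  1-simplices (5): ab, ae, bc, cd, de

giving chain groups C_0 ≅ Z^5, C_1 ≅ Z^5.

The boundary map ∂_1: C_1 → C_0 maps an edge to its endpoints' difference, ∂[p,q] = q − p. For instance
  ∂de = e − d.
The 5×5 boundary matrix has rank 4 and Smith normal form diag(1,1,1,1).

Reading off H_k = ker ∂_k / im ∂_{k+1}:

  H_1: rank ker ∂_1 − rank ∂_2 = (5 − 4) − 0 = 1, and there is no ∂_2, so H_1 = Z.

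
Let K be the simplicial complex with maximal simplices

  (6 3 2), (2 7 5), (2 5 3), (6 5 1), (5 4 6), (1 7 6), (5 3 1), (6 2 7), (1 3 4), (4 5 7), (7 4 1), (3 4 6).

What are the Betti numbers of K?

b_0 = 1, b_1 = 0, b_2 = 0.

Take the total order 1 < 2 < 3 < 4 < 5 < 6 < 7 on the vertex set. Then K (dimension 2) consists of the simplices:

  0-simplices (7): [1], [2], [3], [4], [5], [6], [7]
  1-simplices (18): [1,3], [1,4], [1,5], [1,6], [1,7], [2,3], [2,5], [2,6], [2,7], [3,4], [3,5], [3,6], [4,5], [4,6], [4,7], [5,6], [5,7], [6,7]
  2-simplices (12): [1,3,4], [1,3,5], [1,4,7], [1,5,6], [1,6,7], [2,3,5], [2,3,6], [2,5,7], [2,6,7], [3,4,6], [4,5,6], [4,5,7]

Hence C_0 ≅ Z^7, C_1 ≅ Z^18, C_2 ≅ Z^12.

Boundary ∂_1: C_1 → C_0 sends each edge [p,q] (with p < q) to q − p. For instance
  ∂[4,5] = [5] − [4].
The resulting 7×18 matrix has rank 6, and its Smith normal form has invariant factors (1,1,1,1,1,1).

The boundary map ∂_2: C_2 → C_1 maps a triangle to the signed sum of its edges. For instance
  ∂[2,3,5] = [3,5] − [2,5] + [2,3],
  ∂[4,5,6] = [5,6] − [4,6] + [4,5].
The 18×12 boundary matrix has rank 12 and Smith normal form diag(1,1,1,1,1,1,1,1,1,1,1,2).

Computing H_k = (kernel of ∂_k) / (image of ∂_{k+1}):

  H_0: rank C_0 − rank ∂_1 = 7 − 6 = 1, and the invariant factors of ∂_1 are all 1, so H_0 = Z.
  H_1: rank ker ∂_1 − rank ∂_2 = (18 − 6) − 12 = 0, and ∂_2 has invariant factor 2 > 1, so H_1 = Z/2Z.
  H_2: rank ker ∂_2 − rank ∂_3 = (12 − 12) − 0 = 0, and there is no ∂_3, so H_2 = 0.

(K is a triangulation of the real projective plane RP^2.)

Hence the Betti numbers are b_0 = 1, b_1 = 0, b_2 = 0.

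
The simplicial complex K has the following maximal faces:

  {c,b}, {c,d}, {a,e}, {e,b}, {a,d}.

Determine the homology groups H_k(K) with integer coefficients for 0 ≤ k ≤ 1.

K has 5 vertices, 5 edges.
rank ∂_0 = 0, rank ∂_1 = 4 ⇒ b_0 = 5 − 0 − 4 = 1; all invariant factors of ∂_1 are 1 so no torsion. So H_0 = Z.
rank ∂_1 = 4, rank ∂_2 = 0 ⇒ b_1 = 5 − 4 − 0 = 1. So H_1 = Z.

H_0 ≅ Z,  H_1 ≅ Z.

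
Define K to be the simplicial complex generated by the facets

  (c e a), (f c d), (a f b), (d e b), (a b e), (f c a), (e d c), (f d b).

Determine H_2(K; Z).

Order the vertices as a < b < c < d < e < f. Listing each simplex with vertices in this order, K has dimension 2 with simplices:

  0-simplices (6): a, b, c, d, e, f
  1-simplices (12): ab, ac, ae, af, bd, be, bf, cd, ce, cf, de, df
  2-simplices (8): abe, abf, ace, acf, bde, bdf, cde, cdf

Hence C_0 ≅ Z^6, C_1 ≅ Z^12, C_2 ≅ Z^8.

Boundary ∂_1: C_1 → C_0 sends each edge [p,q] (with p < q) to q − p. For instance
  ∂af = f − a.
The 6×12 boundary matrix has rank 5 and Smith normal form diag(1,1,1,1,1).

Boundary ∂_2: C_2 → C_1 maps a triangle to the signed sum of its edges. For instance
  ∂abe = be − ae + ab,
  ∂bdf = df − bf + bd.
The resulting 12×8 matrix has rank 7, and its Smith normal form has invariant factors (1,1,1,1,1,1,1).

Now H_k = ker ∂_k / im ∂_{k+1}, so:

  H_2: rank ker ∂_2 − rank ∂_3 = (8 − 7) − 0 = 1, and there is no ∂_3, so H_2 = Z.

H_2 = Z.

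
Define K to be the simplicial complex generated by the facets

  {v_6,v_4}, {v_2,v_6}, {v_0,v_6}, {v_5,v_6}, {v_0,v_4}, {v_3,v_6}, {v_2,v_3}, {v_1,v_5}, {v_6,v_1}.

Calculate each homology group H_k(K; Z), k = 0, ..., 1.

H_0 ≅ Z,  H_1 ≅ Z^3.

Take the total order v_0 < v_1 < v_2 < v_3 < v_4 < v_5 < v_6 on the vertex set. Then K (dimension 1) consists of the simplices:

  0-simplices (7): [v_0], [v_1], [v_2], [v_3], [v_4], [v_5], [v_6]
  1-simplices (9): [v_0,v_4], [v_0,v_6], [v_1,v_5], [v_1,v_6], [v_2,v_3], [v_2,v_6], [v_3,v_6], [v_4,v_6], [v_5,v_6]

so the chain groups are C_0 ≅ Z^7, C_1 ≅ Z^9.

The boundary map ∂_1: C_1 → C_0 sends each edge [p,q] (with p < q) to q − p. For instance
  ∂[v_3,v_6] = [v_6] − [v_3].
This gives a 7×9 integer matrix of rank 6; reducing to Smith normal form yields diagonal entries (1,1,1,1,1,1).

Computing H_k = (kernel of ∂_k) / (image of ∂_{k+1}):

  H_0: rank C_0 − rank ∂_1 = 7 − 6 = 1, and the invariant factors of ∂_1 are all 1, so H_0 = Z.
  H_1: rank ker ∂_1 − rank ∂_2 = (9 − 6) − 0 = 3, and there is no ∂_2, so H_1 = Z^3.

As a check, the Euler characteristic is 7 − 9 = -2, which agrees with 1 − 3 = -2.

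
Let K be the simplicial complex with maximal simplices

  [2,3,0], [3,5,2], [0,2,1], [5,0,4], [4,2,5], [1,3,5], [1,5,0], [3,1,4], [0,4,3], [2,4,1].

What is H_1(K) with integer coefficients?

H_1 = Z/2.

Take the total order 0 < 1 < 2 < 3 < 4 < 5 on the vertex set. Then K (dimension 2) consists of the simplices:

  0-simplices (6): [0], [1], [2], [3], [4], [5]
  1-simplices (15): [0,1], [0,2], [0,3], [0,4], [0,5], [1,2], [1,3], [1,4], [1,5], [2,3], [2,4], [2,5], [3,4], [3,5], [4,5]
  2-simplices (10): [0,1,2], [0,1,5], [0,2,3], [0,3,4], [0,4,5], [1,2,4], [1,3,4], [1,3,5], [2,3,5], [2,4,5]

giving chain groups C_0 ≅ Z^6, C_1 ≅ Z^15, C_2 ≅ Z^10.

∂_1: C_1 → C_0 maps an edge to its endpoints' difference, ∂[p,q] = q − p. For instance
  ∂[1,2] = [2] − [1].
As a 6×15 matrix over Z this has rank 5, with invariant factors (1,1,1,1,1).

∂_2: C_2 → C_1 sends each 2-simplex [p,q,r] to [q,r] − [p,r] + [p,q]. For instance
  ∂[0,1,2] = [1,2] − [0,2] + [0,1],
  ∂[1,3,5] = [3,5] − [1,5] + [1,3].
As a 15×10 matrix over Z this has rank 10, with invariant factors (1,1,1,1,1,1,1,1,1,2).

From H_k ≅ ker(∂_k) / im(∂_{k+1}) we obtain:

  H_1: rank ker ∂_1 − rank ∂_2 = (15 − 5) − 10 = 0, and ∂_2 has invariant factor 2 > 1, so H_1 = Z/2.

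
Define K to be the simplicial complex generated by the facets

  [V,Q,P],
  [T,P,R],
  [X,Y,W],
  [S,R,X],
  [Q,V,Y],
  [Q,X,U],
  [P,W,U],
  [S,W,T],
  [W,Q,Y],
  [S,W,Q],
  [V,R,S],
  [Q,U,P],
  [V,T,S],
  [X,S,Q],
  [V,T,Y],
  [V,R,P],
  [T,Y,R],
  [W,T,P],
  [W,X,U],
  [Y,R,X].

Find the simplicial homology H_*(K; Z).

H_0 = Z,  H_1 = Z × Z/2,  H_2 = 0.

K has 10 vertices, 30 edges, 20 triangles.
rank ∂_0 = 0, rank ∂_1 = 9 ⇒ b_0 = 10 − 0 − 9 = 1; all invariant factors of ∂_1 are 1 so no torsion. So H_0 = Z.
rank ∂_1 = 9, rank ∂_2 = 20 ⇒ b_1 = 30 − 9 − 20 = 1; ∂_2 has invariant factor(s) [2] giving torsion. So H_1 = Z × Z/2.
rank ∂_2 = 20, rank ∂_3 = 0 ⇒ b_2 = 20 − 20 − 0 = 0. So H_2 = 0.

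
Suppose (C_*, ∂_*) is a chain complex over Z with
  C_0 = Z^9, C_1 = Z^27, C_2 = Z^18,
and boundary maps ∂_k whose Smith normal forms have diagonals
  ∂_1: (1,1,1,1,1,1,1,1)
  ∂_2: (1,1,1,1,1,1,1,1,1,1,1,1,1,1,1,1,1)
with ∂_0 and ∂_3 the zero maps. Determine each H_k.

H_0: b_0 = 9 − 0 − 8 = 1; torsion from ∂_1 factors > 1: none. So H_0 = Z.
H_1: b_1 = 27 − 8 − 17 = 2; torsion from ∂_2 factors > 1: none. So H_1 = Z^2.
H_2: b_2 = 18 − 17 − 0 = 1; torsion from ∂_3 factors > 1: none. So H_2 = Z.

H_0 = Z,  H_1 = Z^2,  H_2 = Z.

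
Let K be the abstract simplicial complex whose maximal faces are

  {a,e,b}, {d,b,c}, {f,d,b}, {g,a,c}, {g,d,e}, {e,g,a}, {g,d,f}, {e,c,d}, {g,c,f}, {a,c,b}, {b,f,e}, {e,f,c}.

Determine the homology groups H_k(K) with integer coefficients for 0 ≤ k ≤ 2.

H_0 ≅ Z,  H_1 ≅ Z/2,  H_2 = 0.

Take the total order a < b < c < d < e < f < g on the vertex set. Then K (dimension 2) consists of the simplices:

  0-simplices (7): a, b, c, d, e, f, g
  1-simplices (18): ab, ac, ae, ag, bc, bd, be, bf, cd, ce, cf, cg, de, df, dg, ef, eg, fg
  2-simplices (12): abc, abe, acg, aeg, bcd, bdf, bef, cde, cef, cfg, deg, dfg

Hence C_0 ≅ Z^7, C_1 ≅ Z^18, C_2 ≅ Z^12.

The boundary map ∂_1: C_1 → C_0 is given by ∂[p,q] = [q] − [p].
This gives a 7×18 integer matrix of rank 6; reducing to Smith normal form yields diagonal entries (1,1,1,1,1,1).

Boundary ∂_2: C_2 → C_1 acts by ∂[p,q,r] = [q,r] − [p,r] + [p,q]. For instance
  ∂cfg = fg − cg + cf,
  ∂bdf = df − bf + bd.
This gives a 18×12 integer matrix of rank 12; reducing to Smith normal form yields diagonal entries (1,1,1,1,1,1,1,1,1,1,1,2).

Computing H_k = (kernel of ∂_k) / (image of ∂_{k+1}):

  H_0: rank C_0 − rank ∂_1 = 7 − 6 = 1, and the invariant factors of ∂_1 are all 1, so H_0 = Z.
  H_1: rank ker ∂_1 − rank ∂_2 = (18 − 6) − 12 = 0, and ∂_2 has invariant factor 2 > 1, so H_1 = Z/2.
  H_2: rank ker ∂_2 − rank ∂_3 = (12 − 12) − 0 = 0, and there is no ∂_3, so H_2 = 0.

(K is a triangulation of the real projective plane RP^2.)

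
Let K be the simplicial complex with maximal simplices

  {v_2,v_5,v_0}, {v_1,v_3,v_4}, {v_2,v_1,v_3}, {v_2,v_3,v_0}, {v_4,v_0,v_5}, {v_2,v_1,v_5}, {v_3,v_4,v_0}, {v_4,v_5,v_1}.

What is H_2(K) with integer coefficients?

H_2 ≅ Z.

K has 6 vertices, 12 edges, 8 triangles.
rank ∂_2 = 7, rank ∂_3 = 0 ⇒ b_2 = 8 − 7 − 0 = 1. So H_2 = Z.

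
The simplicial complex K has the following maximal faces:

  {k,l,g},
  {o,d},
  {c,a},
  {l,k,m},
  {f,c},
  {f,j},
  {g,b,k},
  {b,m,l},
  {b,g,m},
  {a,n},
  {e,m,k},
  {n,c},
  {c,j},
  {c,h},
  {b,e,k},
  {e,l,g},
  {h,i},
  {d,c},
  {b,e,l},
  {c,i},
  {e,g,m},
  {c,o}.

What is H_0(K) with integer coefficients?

H_0 ≅ Z^2.

We work with the vertex ordering a < b < c < d < e < f < g < h < i < j < k < l < m < n < o. The simplices of K, each written with vertices in increasing order, are:

  0-simplices (15): a, b, c, d, e, f, g, h, i, j, k, l, m, n, o
  1-simplices (27): ac, an, be, bg, bk, bl, bm, cd, cf, ch, ci, cj, cn, co, do, eg, ek, el, em, fj, gk, gl, gm, hi, kl, km, lm
  2-simplices (10): bek, bel, bgk, bgm, blm, egl, egm, ekm, gkl, klm

so the chain groups are C_0 ≅ Z^15, C_1 ≅ Z^27, C_2 ≅ Z^10.

Boundary ∂_1: C_1 → C_0 maps an edge to its endpoints' difference, ∂[p,q] = q − p. For instance
  ∂bm = m − b.
As a 15×27 matrix over Z this has rank 13, with invariant factors (1,1,1,1,1,1,1,1,1,1,1,1,1).

Boundary ∂_2: C_2 → C_1 acts by ∂[p,q,r] = [q,r] − [p,r] + [p,q]. For instance
  ∂bel = el − bl + be,
  ∂gkl = kl − gl + gk.
The 27×10 boundary matrix has rank 10 and Smith normal form diag(1,1,1,1,1,1,1,1,1,2).

Reading off H_k = ker ∂_k / im ∂_{k+1}:

  H_0: rank C_0 − rank ∂_1 = 15 − 13 = 2, and the invariant factors of ∂_1 are all 1, so H_0 ≅ Z^2.

(K is a triangulation of the disjoint union of a wedge of 4 circles and the real projective plane RP^2.)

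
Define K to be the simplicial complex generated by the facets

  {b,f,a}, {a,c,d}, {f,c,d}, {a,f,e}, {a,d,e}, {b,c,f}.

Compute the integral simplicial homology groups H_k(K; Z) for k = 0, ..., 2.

H_0 ≅ Z,  H_1 ≅ Z,  H_2 = 0.

Order the vertices as a < b < c < d < e < f. Listing each simplex with vertices in this order, K has dimension 2 with simplices:

  0-simplices (6): a, b, c, d, e, f
  1-simplices (12): ab, ac, ad, ae, af, bc, bf, cd, cf, de, df, ef
  2-simplices (6): abf, acd, ade, aef, bcf, cdf

Hence C_0 ≅ Z^6, C_1 ≅ Z^12, C_2 ≅ Z^6.

The boundary map ∂_1: C_1 → C_0 sends each edge [p,q] (with p < q) to q − p. For instance
  ∂de = e − d.
The resulting 6×12 matrix has rank 5, and its Smith normal form has invariant factors (1,1,1,1,1).

The boundary map ∂_2: C_2 → C_1 sends each 2-simplex [p,q,r] to [q,r] − [p,r] + [p,q]. For instance
  ∂aef = ef − af + ae,
  ∂abf = bf − af + ab.
This gives a 12×6 integer matrix of rank 6; reducing to Smith normal form yields diagonal entries (1,1,1,1,1,1).

From H_k ≅ ker(∂_k) / im(∂_{k+1}) we obtain:

  H_0: rank C_0 − rank ∂_1 = 6 − 5 = 1, and the invariant factors of ∂_1 are all 1, so H_0 = Z.
  H_1: rank ker ∂_1 − rank ∂_2 = (12 − 5) − 6 = 1, and the invariant factors of ∂_2 are all 1, so H_1 = Z.
  H_2: rank ker ∂_2 − rank ∂_3 = (6 − 6) − 0 = 0, and there is no ∂_3, so H_2 = 0.

As a check, the Euler characteristic is 6 − 12 + 6 = 0, which agrees with 1 − 1 + 0 = 0.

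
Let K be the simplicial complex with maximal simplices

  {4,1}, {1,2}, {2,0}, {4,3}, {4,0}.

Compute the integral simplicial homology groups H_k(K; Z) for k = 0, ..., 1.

H_0 = Z,  H_1 = Z.

Order the vertices as 0 < 1 < 2 < 3 < 4. Listing each simplex with vertices in this order, K has dimension 1 with simplices:

  0-simplices (5): [0], [1], [2], [3], [4]
  1-simplices (5): [0,2], [0,4], [1,2], [1,4], [3,4]

giving chain groups C_0 ≅ Z^5, C_1 ≅ Z^5.

Boundary ∂_1: C_1 → C_0 sends each edge [p,q] (with p < q) to q − p.
As a 5×5 matrix over Z this has rank 4, with invariant factors (1,1,1,1).

Computing H_k = (kernel of ∂_k) / (image of ∂_{k+1}):

  H_0: rank C_0 − rank ∂_1 = 5 − 4 = 1, and the invariant factors of ∂_1 are all 1, so H_0 = Z.
  H_1: rank ker ∂_1 − rank ∂_2 = (5 − 4) − 0 = 1, and there is no ∂_2, so H_1 = Z.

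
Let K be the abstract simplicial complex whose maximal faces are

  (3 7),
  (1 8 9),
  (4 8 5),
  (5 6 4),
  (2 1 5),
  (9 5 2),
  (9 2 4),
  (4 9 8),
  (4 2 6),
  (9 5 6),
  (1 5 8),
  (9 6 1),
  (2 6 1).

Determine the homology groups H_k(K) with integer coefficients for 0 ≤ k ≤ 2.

H_0 ≅ Z^2,  H_1 ≅ Z_2,  H_2 = 0.

Take the total order 1 < 2 < 3 < 4 < 5 < 6 < 7 < 8 < 9 on the vertex set. Then K (dimension 2) consists of the simplices:

  0-simplices (9): [1], [2], [3], [4], [5], [6], [7], [8], [9]
  1-simplices (19): [1,2], [1,5], [1,6], [1,8], [1,9], [2,4], [2,5], [2,6], [2,9], [3,7], [4,5], [4,6], [4,8], [4,9], [5,6], [5,8], [5,9], [6,9], [8,9]
  2-simplices (12): [1,2,5], [1,2,6], [1,5,8], [1,6,9], [1,8,9], [2,4,6], [2,4,9], [2,5,9], [4,5,6], [4,5,8], [4,8,9], [5,6,9]

Hence C_0 ≅ Z^9, C_1 ≅ Z^19, C_2 ≅ Z^12.

∂_1: C_1 → C_0 maps an edge to its endpoints' difference, ∂[p,q] = q − p.
This gives a 9×19 integer matrix of rank 7; reducing to Smith normal form yields diagonal entries (1,1,1,1,1,1,1).

The boundary map ∂_2: C_2 → C_1 maps a triangle to the signed sum of its edges. For instance
  ∂[4,5,8] = [5,8] − [4,8] + [4,5],
  ∂[1,8,9] = [8,9] − [1,9] + [1,8].
The 19×12 boundary matrix has rank 12 and Smith normal form diag(1,1,1,1,1,1,1,1,1,1,1,2).

Reading off H_k = ker ∂_k / im ∂_{k+1}:

  H_0: rank C_0 − rank ∂_1 = 9 − 7 = 2, and the invariant factors of ∂_1 are all 1, so H_0 = Z^2.
  H_1: rank ker ∂_1 − rank ∂_2 = (19 − 7) − 12 = 0, and ∂_2 has invariant factor 2 > 1, so H_1 = Z_2.
  H_2: rank ker ∂_2 − rank ∂_3 = (12 − 12) − 0 = 0, and there is no ∂_3, so H_2 = 0.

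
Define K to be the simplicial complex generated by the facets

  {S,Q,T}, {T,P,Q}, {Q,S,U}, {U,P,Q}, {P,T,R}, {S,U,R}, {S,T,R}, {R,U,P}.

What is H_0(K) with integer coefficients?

Fix the vertex order P < Q < R < S < T < U and write every simplex with vertices in increasing order. Then dim K = 2 and the simplices of K are:

  0-simplices (6): P, Q, R, S, T, U
  1-simplices (12): PQ, PR, PT, PU, QS, QT, QU, RS, RT, RU, ST, SU
  2-simplices (8): PQT, PQU, PRT, PRU, QST, QSU, RST, RSU

giving chain groups C_0 ≅ Z^6, C_1 ≅ Z^12, C_2 ≅ Z^8.

∂_1: C_1 → C_0 maps an edge to its endpoints' difference, ∂[p,q] = q − p. For instance
  ∂RS = S − R.
This gives a 6×12 integer matrix of rank 5; reducing to Smith normal form yields diagonal entries (1,1,1,1,1).

∂_2: C_2 → C_1 maps a triangle to the signed sum of its edges. For instance
  ∂PRT = RT − PT + PR,
  ∂PQU = QU − PU + PQ.
The 12×8 boundary matrix has rank 7 and Smith normal form diag(1,1,1,1,1,1,1).

Computing H_k = (kernel of ∂_k) / (image of ∂_{k+1}):

  H_0: rank C_0 − rank ∂_1 = 6 − 5 = 1, and the invariant factors of ∂_1 are all 1, so H_0 ≅ Z.

(K is a triangulation of the 2-sphere S^2.)

H_0 ≅ Z.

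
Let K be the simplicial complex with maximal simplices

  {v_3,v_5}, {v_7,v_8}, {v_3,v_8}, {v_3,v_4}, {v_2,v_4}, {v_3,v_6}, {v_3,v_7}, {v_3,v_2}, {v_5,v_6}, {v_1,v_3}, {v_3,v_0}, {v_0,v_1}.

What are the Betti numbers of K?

We work with the vertex ordering v_0 < v_1 < v_2 < v_3 < v_4 < v_5 < v_6 < v_7 < v_8. The simplices of K, each written with vertices in increasing order, are:

  0-simplices (9): [v_0], [v_1], [v_2], [v_3], [v_4], [v_5], [v_6], [v_7], [v_8]
  1-simplices (12): [v_0,v_1], [v_0,v_3], [v_1,v_3], [v_2,v_3], [v_2,v_4], [v_3,v_4], [v_3,v_5], [v_3,v_6], [v_3,v_7], [v_3,v_8], [v_5,v_6], [v_7,v_8]

Hence C_0 ≅ Z^9, C_1 ≅ Z^12.

Boundary ∂_1: C_1 → C_0 sends each edge [p,q] (with p < q) to q − p.
As a 9×12 matrix over Z this has rank 8, with invariant factors (1,1,1,1,1,1,1,1).

From H_k ≅ ker(∂_k) / im(∂_{k+1}) we obtain:

  H_0: rank C_0 − rank ∂_1 = 9 − 8 = 1, and the invariant factors of ∂_1 are all 1, so H_0 = Z.
  H_1: rank ker ∂_1 − rank ∂_2 = (12 − 8) − 0 = 4, and there is no ∂_2, so H_1 = Z^4.

As a check, the Euler characteristic is 9 − 12 = -3, which agrees with 1 − 4 = -3.

Hence the Betti numbers are b_0 = 1, b_1 = 4.

b_0 = 1, b_1 = 4.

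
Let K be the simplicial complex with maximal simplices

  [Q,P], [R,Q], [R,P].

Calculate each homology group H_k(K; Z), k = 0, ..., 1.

We work with the vertex ordering P < Q < R. The simplices of K, each written with vertices in increasing order, are:

  0-simplices (3): P, Q, R
  1-simplices (3): PQ, PR, QR

Hence C_0 ≅ Z^3, C_1 ≅ Z^3.

∂_1: C_1 → C_0 sends each edge [p,q] (with p < q) to q − p. For instance
  ∂PQ = Q − P.
The 3×3 boundary matrix has rank 2 and Smith normal form diag(1,1).

Computing H_k = (kernel of ∂_k) / (image of ∂_{k+1}):

  H_0: rank C_0 − rank ∂_1 = 3 − 2 = 1, and the invariant factors of ∂_1 are all 1, so H_0 = Z.
  H_1: rank ker ∂_1 − rank ∂_2 = (3 − 2) − 0 = 1, and there is no ∂_2, so H_1 = Z.

H_0 = Z,  H_1 = Z.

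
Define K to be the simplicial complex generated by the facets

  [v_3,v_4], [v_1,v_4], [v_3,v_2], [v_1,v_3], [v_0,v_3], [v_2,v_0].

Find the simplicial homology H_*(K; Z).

H_0 = Z,  H_1 = Z^2.

K has 5 vertices, 6 edges.
rank ∂_0 = 0, rank ∂_1 = 4 ⇒ b_0 = 5 − 0 − 4 = 1; all invariant factors of ∂_1 are 1 so no torsion. So H_0 ≅ Z.
rank ∂_1 = 4, rank ∂_2 = 0 ⇒ b_1 = 6 − 4 − 0 = 2. So H_1 ≅ Z^2.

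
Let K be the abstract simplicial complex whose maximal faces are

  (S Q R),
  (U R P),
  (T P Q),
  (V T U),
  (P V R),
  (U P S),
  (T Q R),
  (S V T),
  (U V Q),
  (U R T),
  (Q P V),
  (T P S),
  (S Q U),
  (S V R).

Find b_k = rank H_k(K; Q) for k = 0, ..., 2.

b_0 = 1, b_1 = 2, b_2 = 1.

Order the vertices as P < Q < R < S < T < U < V. Listing each simplex with vertices in this order, K has dimension 2 with simplices:

  0-simplices (7): P, Q, R, S, T, U, V
  1-simplices (21): PQ, PR, PS, PT, PU, PV, QR, QS, QT, QU, QV, RS, RT, RU, RV, ST, SU, SV, TU, TV, UV
  2-simplices (14): PQT, PQV, PRU, PRV, PST, PSU, QRS, QRT, QSU, QUV, RSV, RTU, STV, TUV

so the chain groups are C_0 ≅ Z^7, C_1 ≅ Z^21, C_2 ≅ Z^14.

∂_1: C_1 → C_0 sends each edge [p,q] (with p < q) to q − p.
As a 7×21 matrix over Z this has rank 6, with invariant factors (1,1,1,1,1,1).

∂_2: C_2 → C_1 sends each 2-simplex [p,q,r] to [q,r] − [p,r] + [p,q]. For instance
  ∂TUV = UV − TV + TU,
  ∂RSV = SV − RV + RS.
The 21×14 boundary matrix has rank 13 and Smith normal form diag(1,1,1,1,1,1,1,1,1,1,1,1,1).

Computing H_k = (kernel of ∂_k) / (image of ∂_{k+1}):

  H_0: rank C_0 − rank ∂_1 = 7 − 6 = 1, and the invariant factors of ∂_1 are all 1, so H_0 = Z.
  H_1: rank ker ∂_1 − rank ∂_2 = (21 − 6) − 13 = 2, and the invariant factors of ∂_2 are all 1, so H_1 = Z^2.
  H_2: rank ker ∂_2 − rank ∂_3 = (14 − 13) − 0 = 1, and there is no ∂_3, so H_2 = Z.

Hence the Betti numbers are b_0 = 1, b_1 = 2, b_2 = 1.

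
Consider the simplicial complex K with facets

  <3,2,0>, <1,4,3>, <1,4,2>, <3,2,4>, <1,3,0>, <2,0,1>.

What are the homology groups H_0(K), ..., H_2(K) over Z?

Order the vertices as 0 < 1 < 2 < 3 < 4. Listing each simplex with vertices in this order, K has dimension 2 with simplices:

  0-simplices (5): [0], [1], [2], [3], [4]
  1-simplices (9): [0,1], [0,2], [0,3], [1,2], [1,3], [1,4], [2,3], [2,4], [3,4]
  2-simplices (6): [0,1,2], [0,1,3], [0,2,3], [1,2,4], [1,3,4], [2,3,4]

giving chain groups C_0 ≅ Z^5, C_1 ≅ Z^9, C_2 ≅ Z^6.

Boundary ∂_1: C_1 → C_0 maps an edge to its endpoints' difference, ∂[p,q] = q − p.
The resulting 5×9 matrix has rank 4, and its Smith normal form has invariant factors (1,1,1,1).

Boundary ∂_2: C_2 → C_1 acts by ∂[p,q,r] = [q,r] − [p,r] + [p,q]. For instance
  ∂[1,3,4] = [3,4] − [1,4] + [1,3],
  ∂[1,2,4] = [2,4] − [1,4] + [1,2].
As a 9×6 matrix over Z this has rank 5, with invariant factors (1,1,1,1,1).

Computing H_k = (kernel of ∂_k) / (image of ∂_{k+1}):

  H_0: rank C_0 − rank ∂_1 = 5 − 4 = 1, and the invariant factors of ∂_1 are all 1, so H_0 ≅ Z.
  H_1: rank ker ∂_1 − rank ∂_2 = (9 − 4) − 5 = 0, and the invariant factors of ∂_2 are all 1, so H_1 ≅ 0.
  H_2: rank ker ∂_2 − rank ∂_3 = (6 − 5) − 0 = 1, and there is no ∂_3, so H_2 ≅ Z.

H_0 ≅ Z,  H_1 = 0,  H_2 ≅ Z.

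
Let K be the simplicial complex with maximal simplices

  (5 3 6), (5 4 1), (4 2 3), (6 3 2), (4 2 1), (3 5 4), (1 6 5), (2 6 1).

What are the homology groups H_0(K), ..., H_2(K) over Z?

Fix the vertex order 1 < 2 < 3 < 4 < 5 < 6 and write every simplex with vertices in increasing order. Then dim K = 2 and the simplices of K are:

  0-simplices (6): [1], [2], [3], [4], [5], [6]
  1-simplices (12): [1,2], [1,4], [1,5], [1,6], [2,3], [2,4], [2,6], [3,4], [3,5], [3,6], [4,5], [5,6]
  2-simplices (8): [1,2,4], [1,2,6], [1,4,5], [1,5,6], [2,3,4], [2,3,6], [3,4,5], [3,5,6]

Hence C_0 ≅ Z^6, C_1 ≅ Z^12, C_2 ≅ Z^8.

Boundary ∂_1: C_1 → C_0 sends each edge [p,q] (with p < q) to q − p.
The resulting 6×12 matrix has rank 5, and its Smith normal form has invariant factors (1,1,1,1,1).

∂_2: C_2 → C_1 acts by ∂[p,q,r] = [q,r] − [p,r] + [p,q]. For instance
  ∂[2,3,4] = [3,4] − [2,4] + [2,3],
  ∂[1,5,6] = [5,6] − [1,6] + [1,5].
The 12×8 boundary matrix has rank 7 and Smith normal form diag(1,1,1,1,1,1,1).

Now H_k = ker ∂_k / im ∂_{k+1}, so:

  H_0: rank C_0 − rank ∂_1 = 6 − 5 = 1, and the invariant factors of ∂_1 are all 1, so H_0 = Z.
  H_1: rank ker ∂_1 − rank ∂_2 = (12 − 5) − 7 = 0, and the invariant factors of ∂_2 are all 1, so H_1 = 0.
  H_2: rank ker ∂_2 − rank ∂_3 = (8 − 7) − 0 = 1, and there is no ∂_3, so H_2 = Z.

(K is a triangulation of the 2-sphere S^2.)

H_0 = Z,  H_1 = 0,  H_2 = Z.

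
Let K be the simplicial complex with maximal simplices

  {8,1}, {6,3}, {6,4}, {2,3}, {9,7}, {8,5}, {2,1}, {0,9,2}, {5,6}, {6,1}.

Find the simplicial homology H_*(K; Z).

Take the total order 0 < 1 < 2 < 3 < 4 < 5 < 6 < 7 < 8 < 9 on the vertex set. Then K (dimension 2) consists of the simplices:

  0-simplices (10): [0], [1], [2], [3], [4], [5], [6], [7], [8], [9]
  1-simplices (12): [0,2], [0,9], [1,2], [1,6], [1,8], [2,3], [2,9], [3,6], [4,6], [5,6], [5,8], [7,9]
  2-simplices (1): [0,2,9]

Hence C_0 ≅ Z^10, C_1 ≅ Z^12, C_2 ≅ Z^1.

∂_1: C_1 → C_0 maps an edge to its endpoints' difference, ∂[p,q] = q − p.
The resulting 10×12 matrix has rank 9, and its Smith normal form has invariant factors (1,1,1,1,1,1,1,1,1).

Boundary ∂_2: C_2 → C_1 sends each 2-simplex [p,q,r] to [q,r] − [p,r] + [p,q]. For instance
  ∂[0,2,9] = [2,9] − [0,9] + [0,2].
This gives a 12×1 integer matrix of rank 1; reducing to Smith normal form yields diagonal entries (1).

From H_k ≅ ker(∂_k) / im(∂_{k+1}) we obtain:

  H_0: rank C_0 − rank ∂_1 = 10 − 9 = 1, and the invariant factors of ∂_1 are all 1, so H_0 = Z.
  H_1: rank ker ∂_1 − rank ∂_2 = (12 − 9) − 1 = 2, and the invariant factors of ∂_2 are all 1, so H_1 = Z^2.
  H_2: rank ker ∂_2 − rank ∂_3 = (1 − 1) − 0 = 0, and there is no ∂_3, so H_2 = 0.

As a check, the Euler characteristic is 10 − 12 + 1 = -1, which agrees with 1 − 2 + 0 = -1.

H_0 ≅ Z,  H_1 ≅ Z^2,  H_2 = 0.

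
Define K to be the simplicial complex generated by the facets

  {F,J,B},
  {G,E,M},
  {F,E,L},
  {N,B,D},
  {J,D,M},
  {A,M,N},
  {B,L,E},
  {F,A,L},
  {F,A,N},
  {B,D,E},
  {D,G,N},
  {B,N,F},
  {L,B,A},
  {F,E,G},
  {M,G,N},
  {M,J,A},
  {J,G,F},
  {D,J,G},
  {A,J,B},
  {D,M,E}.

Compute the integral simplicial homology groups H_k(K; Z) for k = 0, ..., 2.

H_0 ≅ Z,  H_1 ≅ Z ⊕ Z/2,  H_2 = 0.

We work with the vertex ordering A < B < D < E < F < G < J < L < M < N. The simplices of K, each written with vertices in increasing order, are:

  0-simplices (10): A, B, D, E, F, G, J, L, M, N
  1-simplices (30): AB, AF, AJ, AL, AM, AN, BD, BE, BF, BJ, BL, BN, DE, DG, DJ, DM, DN, EF, EG, EL, EM, FG, FJ, FL, FN, GJ, GM, GN, JM, MN
  2-simplices (20): ABJ, ABL, AFL, AFN, AJM, AMN, BDE, BDN, BEL, BFJ, BFN, DEM, DGJ, DGN, DJM, EFG, EFL, EGM, FGJ, GMN

so the chain groups are C_0 ≅ Z^10, C_1 ≅ Z^30, C_2 ≅ Z^20.

The boundary map ∂_1: C_1 → C_0 sends each edge [p,q] (with p < q) to q − p. For instance
  ∂FJ = J − F.
The resulting 10×30 matrix has rank 9, and its Smith normal form has invariant factors (1,1,1,1,1,1,1,1,1).

∂_2: C_2 → C_1 maps a triangle to the signed sum of its edges. For instance
  ∂AMN = MN − AN + AM,
  ∂FGJ = GJ − FJ + FG.
The 30×20 boundary matrix has rank 20 and Smith normal form diag(1,1,1,1,1,1,1,1,1,1,1,1,1,1,1,1,1,1,1,2).

From H_k ≅ ker(∂_k) / im(∂_{k+1}) we obtain:

  H_0: rank C_0 − rank ∂_1 = 10 − 9 = 1, and the invariant factors of ∂_1 are all 1, so H_0 ≅ Z.
  H_1: rank ker ∂_1 − rank ∂_2 = (30 − 9) − 20 = 1, and ∂_2 has invariant factor 2 > 1, so H_1 ≅ Z ⊕ Z/2.
  H_2: rank ker ∂_2 − rank ∂_3 = (20 − 20) − 0 = 0, and there is no ∂_3, so H_2 ≅ 0.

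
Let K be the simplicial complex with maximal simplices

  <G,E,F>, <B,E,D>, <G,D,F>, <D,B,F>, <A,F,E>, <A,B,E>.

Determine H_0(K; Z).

H_0 ≅ Z.

Fix the vertex order A < B < D < E < F < G and write every simplex with vertices in increasing order. Then dim K = 2 and the simplices of K are:

  0-simplices (6): A, B, D, E, F, G
  1-simplices (12): AB, AE, AF, BD, BE, BF, DE, DF, DG, EF, EG, FG
  2-simplices (6): ABE, AEF, BDE, BDF, DFG, EFG

so the chain groups are C_0 ≅ Z^6, C_1 ≅ Z^12, C_2 ≅ Z^6.

∂_1: C_1 → C_0 sends each edge [p,q] (with p < q) to q − p. For instance
  ∂EF = F − E.
The resulting 6×12 matrix has rank 5, and its Smith normal form has invariant factors (1,1,1,1,1).

Boundary ∂_2: C_2 → C_1 maps a triangle to the signed sum of its edges. For instance
  ∂ABE = BE − AE + AB,
  ∂DFG = FG − DG + DF.
As a 12×6 matrix over Z this has rank 6, with invariant factors (1,1,1,1,1,1).

Now H_k = ker ∂_k / im ∂_{k+1}, so:

  H_0: rank C_0 − rank ∂_1 = 6 − 5 = 1, and the invariant factors of ∂_1 are all 1, so H_0 ≅ Z.

(K is a triangulation of the cylinder S^1 x I.)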